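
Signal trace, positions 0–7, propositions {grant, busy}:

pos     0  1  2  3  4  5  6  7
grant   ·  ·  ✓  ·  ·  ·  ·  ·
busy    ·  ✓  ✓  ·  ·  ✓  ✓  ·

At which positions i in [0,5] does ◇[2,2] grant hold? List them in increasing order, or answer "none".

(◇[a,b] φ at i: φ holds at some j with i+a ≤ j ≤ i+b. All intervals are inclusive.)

Evaluate at each i in [0,5]:
  i=0: ✓ (witness j=2)
  i=1: ✗ (none in [3,3])
  i=2: ✗ (none in [4,4])
  i=3: ✗ (none in [5,5])
  i=4: ✗ (none in [6,6])
  i=5: ✗ (none in [7,7])

0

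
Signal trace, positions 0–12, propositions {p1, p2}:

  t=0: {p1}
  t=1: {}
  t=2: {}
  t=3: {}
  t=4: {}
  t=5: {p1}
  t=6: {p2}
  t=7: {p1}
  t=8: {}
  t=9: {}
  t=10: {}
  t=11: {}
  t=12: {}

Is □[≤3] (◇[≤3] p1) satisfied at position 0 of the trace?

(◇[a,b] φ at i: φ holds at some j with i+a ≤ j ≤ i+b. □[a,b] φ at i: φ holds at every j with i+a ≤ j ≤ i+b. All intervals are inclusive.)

Check ◇[≤3] p1 at every j in [0,3]:
  j=0: holds (witness at 0)
  j=1: fails (none in [1,4])
  j=2: holds (witness at 5)
  j=3: holds (witness at 5)
Fails at j=1 → formula fails.

False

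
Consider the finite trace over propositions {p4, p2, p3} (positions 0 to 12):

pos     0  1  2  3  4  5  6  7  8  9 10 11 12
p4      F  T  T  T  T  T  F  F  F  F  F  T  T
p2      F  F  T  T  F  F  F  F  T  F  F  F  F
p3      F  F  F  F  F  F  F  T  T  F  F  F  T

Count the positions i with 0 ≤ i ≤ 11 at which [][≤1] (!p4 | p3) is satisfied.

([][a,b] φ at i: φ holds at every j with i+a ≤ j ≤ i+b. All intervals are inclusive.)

Evaluate at each i in [0,11]:
  i=0: ✗ (fails at j=1)
  i=1: ✗ (fails at j=1)
  i=2: ✗ (fails at j=2)
  i=3: ✗ (fails at j=3)
  i=4: ✗ (fails at j=4)
  i=5: ✗ (fails at j=5)
  i=6: ✓ (all of [6,7])
  i=7: ✓ (all of [7,8])
  i=8: ✓ (all of [8,9])
  i=9: ✓ (all of [9,10])
  i=10: ✗ (fails at j=11)
  i=11: ✗ (fails at j=11)
Positions where it holds: {6, 7, 8, 9} → 4.

4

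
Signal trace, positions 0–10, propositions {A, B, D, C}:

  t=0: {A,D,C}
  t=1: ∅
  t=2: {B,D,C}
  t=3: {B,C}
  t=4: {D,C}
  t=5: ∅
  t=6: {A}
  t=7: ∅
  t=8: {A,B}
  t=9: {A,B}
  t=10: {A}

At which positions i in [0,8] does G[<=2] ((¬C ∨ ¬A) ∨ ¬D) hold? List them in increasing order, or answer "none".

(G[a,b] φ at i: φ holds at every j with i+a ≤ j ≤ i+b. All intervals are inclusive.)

1, 2, 3, 4, 5, 6, 7, 8

Evaluate at each i in [0,8]:
  i=0: ✗ (fails at j=0)
  i=1: ✓ (all of [1,3])
  i=2: ✓ (all of [2,4])
  i=3: ✓ (all of [3,5])
  i=4: ✓ (all of [4,6])
  i=5: ✓ (all of [5,7])
  i=6: ✓ (all of [6,8])
  i=7: ✓ (all of [7,9])
  i=8: ✓ (all of [8,10])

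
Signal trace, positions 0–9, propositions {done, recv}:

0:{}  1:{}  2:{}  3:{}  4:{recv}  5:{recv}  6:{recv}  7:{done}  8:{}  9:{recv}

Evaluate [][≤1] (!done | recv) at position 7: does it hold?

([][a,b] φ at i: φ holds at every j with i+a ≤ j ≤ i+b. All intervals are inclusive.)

False

Check (!done | recv) at every j in [7,8]:
  j=7: false
  j=8: true
Fails at j=7 → formula fails.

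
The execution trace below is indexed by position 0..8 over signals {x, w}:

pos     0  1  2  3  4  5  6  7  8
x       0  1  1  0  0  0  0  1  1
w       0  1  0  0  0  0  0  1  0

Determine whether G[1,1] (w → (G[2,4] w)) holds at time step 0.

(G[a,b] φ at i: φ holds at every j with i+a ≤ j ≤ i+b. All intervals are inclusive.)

Check (w → (G[2,4] w)) at every j in [1,1]:
  j=1: antecedent true; consequent fails at 3 → ✗
Fails at j=1 → formula fails.

Does not hold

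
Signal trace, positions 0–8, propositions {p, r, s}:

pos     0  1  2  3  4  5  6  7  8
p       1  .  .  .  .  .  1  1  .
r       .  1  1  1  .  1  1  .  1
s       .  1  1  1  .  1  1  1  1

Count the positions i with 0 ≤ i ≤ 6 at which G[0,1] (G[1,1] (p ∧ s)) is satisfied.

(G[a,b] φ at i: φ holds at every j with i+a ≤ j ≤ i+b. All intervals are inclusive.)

1

Evaluate at each i in [0,6]:
  i=0: ✗ (fails at j=0)
  i=1: ✗ (fails at j=1)
  i=2: ✗ (fails at j=2)
  i=3: ✗ (fails at j=3)
  i=4: ✗ (fails at j=4)
  i=5: ✓ (all of [5,6])
  i=6: ✗ (fails at j=7)
Positions where it holds: {5} → 1.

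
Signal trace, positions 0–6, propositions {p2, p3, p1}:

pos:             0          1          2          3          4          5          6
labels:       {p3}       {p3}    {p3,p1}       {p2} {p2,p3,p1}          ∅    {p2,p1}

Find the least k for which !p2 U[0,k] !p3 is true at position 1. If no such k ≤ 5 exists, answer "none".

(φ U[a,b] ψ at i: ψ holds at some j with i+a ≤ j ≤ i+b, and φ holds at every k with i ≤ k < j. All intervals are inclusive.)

2

Need earliest j ≥ 1 with !p3, and !p2 at every k in [1,j-1].
  j=1: rhs fails.
  j=2: rhs fails.
  j=3: rhs holds; lhs holds on [1,2]. k = 2.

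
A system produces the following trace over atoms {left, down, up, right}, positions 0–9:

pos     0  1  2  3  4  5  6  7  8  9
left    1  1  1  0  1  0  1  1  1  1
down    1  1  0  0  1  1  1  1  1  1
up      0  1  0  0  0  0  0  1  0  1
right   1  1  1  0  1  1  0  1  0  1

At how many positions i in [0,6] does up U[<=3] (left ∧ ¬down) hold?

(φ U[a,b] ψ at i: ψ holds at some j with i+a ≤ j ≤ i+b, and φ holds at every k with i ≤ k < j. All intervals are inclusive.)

Evaluate at each i in [0,6]:
  i=0: ✗ (lhs fails at k=0 before rhs at j=2)
  i=1: ✓ (rhs at j=2; lhs holds on [1,1])
  i=2: ✓ (rhs at j=2)
  i=3: ✗ (no rhs in [3,6])
  i=4: ✗ (no rhs in [4,7])
  i=5: ✗ (no rhs in [5,8])
  i=6: ✗ (no rhs in [6,9])
Positions where it holds: {1, 2} → 2.

2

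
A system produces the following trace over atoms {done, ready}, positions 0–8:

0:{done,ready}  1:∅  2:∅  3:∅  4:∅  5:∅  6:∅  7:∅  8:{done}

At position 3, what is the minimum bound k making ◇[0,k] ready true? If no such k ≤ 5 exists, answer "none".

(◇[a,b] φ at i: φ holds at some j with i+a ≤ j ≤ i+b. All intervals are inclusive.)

Scan j = 3,4,… for ready:
  j=3: fails
  j=4: fails
  j=5: fails
  j=6: fails
  j=7: fails
  j=8: fails
No j in [3,8] satisfies it → none.

none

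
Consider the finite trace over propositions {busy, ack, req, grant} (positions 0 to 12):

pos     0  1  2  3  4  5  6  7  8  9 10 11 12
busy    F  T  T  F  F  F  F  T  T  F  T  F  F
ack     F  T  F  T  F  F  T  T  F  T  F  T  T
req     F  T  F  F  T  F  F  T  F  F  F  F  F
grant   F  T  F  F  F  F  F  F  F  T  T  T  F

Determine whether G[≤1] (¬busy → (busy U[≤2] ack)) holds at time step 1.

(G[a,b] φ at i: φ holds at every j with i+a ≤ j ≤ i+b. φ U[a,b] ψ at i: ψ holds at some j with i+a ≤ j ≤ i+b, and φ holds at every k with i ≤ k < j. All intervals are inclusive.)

Holds

Check (¬busy → (busy U[≤2] ack)) at every j in [1,2]:
  j=1: antecedent false → ✓
  j=2: antecedent false → ✓
All positions satisfy it → formula holds.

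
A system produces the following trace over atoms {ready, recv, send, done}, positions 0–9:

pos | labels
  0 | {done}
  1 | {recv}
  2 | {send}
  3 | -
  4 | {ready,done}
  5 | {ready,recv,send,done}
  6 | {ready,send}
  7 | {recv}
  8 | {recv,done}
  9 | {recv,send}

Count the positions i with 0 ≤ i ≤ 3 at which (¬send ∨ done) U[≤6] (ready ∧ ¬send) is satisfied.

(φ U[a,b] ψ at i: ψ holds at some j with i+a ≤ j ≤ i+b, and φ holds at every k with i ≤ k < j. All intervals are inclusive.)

Evaluate at each i in [0,3]:
  i=0: ✗ (lhs fails at k=2 before rhs at j=4)
  i=1: ✗ (lhs fails at k=2 before rhs at j=4)
  i=2: ✗ (lhs fails at k=2 before rhs at j=4)
  i=3: ✓ (rhs at j=4; lhs holds on [3,3])
Positions where it holds: {3} → 1.

1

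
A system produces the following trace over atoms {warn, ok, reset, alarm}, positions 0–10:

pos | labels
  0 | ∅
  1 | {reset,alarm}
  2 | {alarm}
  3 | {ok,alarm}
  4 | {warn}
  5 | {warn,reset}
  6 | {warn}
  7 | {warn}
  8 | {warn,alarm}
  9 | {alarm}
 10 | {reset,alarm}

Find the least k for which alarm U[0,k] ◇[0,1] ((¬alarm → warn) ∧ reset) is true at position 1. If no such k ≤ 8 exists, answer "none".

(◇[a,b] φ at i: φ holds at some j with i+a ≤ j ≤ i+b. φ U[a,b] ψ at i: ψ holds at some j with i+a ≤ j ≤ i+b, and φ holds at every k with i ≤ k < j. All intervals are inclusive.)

Need earliest j ≥ 1 with ◇[0,1] ((¬alarm → warn) ∧ reset), and alarm at every k in [1,j-1].
  j=1: rhs holds (empty prefix). k = 0.

0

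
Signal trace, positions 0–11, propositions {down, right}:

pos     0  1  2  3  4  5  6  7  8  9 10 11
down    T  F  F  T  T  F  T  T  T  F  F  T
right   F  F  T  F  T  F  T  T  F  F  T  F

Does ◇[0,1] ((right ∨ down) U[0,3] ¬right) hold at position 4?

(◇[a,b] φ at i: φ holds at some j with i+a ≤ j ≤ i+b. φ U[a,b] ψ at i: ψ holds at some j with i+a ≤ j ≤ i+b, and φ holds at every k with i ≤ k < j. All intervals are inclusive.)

Check ((right ∨ down) U[0,3] ¬right) at each j in [4,5]:
  j=4: holds
  j=5: holds
Found at j=4 → formula holds.

Holds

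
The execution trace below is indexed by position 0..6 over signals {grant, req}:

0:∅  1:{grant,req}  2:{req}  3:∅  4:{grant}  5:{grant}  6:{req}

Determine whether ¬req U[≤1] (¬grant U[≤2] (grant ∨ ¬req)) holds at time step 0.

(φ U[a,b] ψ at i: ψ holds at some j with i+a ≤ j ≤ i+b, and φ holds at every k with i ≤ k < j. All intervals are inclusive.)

True

Need some j in [0,1] with (¬grant U[≤2] (grant ∨ ¬req)), and ¬req at every k in [0,j-1].
  j=0: (¬grant U[≤2] (grant ∨ ¬req)) holds; no prefix to check → satisfied.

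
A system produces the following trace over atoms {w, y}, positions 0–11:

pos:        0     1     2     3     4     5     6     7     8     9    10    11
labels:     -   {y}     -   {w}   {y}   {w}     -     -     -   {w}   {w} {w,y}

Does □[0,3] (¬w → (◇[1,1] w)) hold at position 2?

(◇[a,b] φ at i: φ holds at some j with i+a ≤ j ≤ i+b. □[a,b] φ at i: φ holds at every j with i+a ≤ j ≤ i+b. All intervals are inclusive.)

Check (¬w → (◇[1,1] w)) at every j in [2,5]:
  j=2: antecedent true; consequent holds (witness at 3) → ✓
  j=3: antecedent false → ✓
  j=4: antecedent true; consequent holds (witness at 5) → ✓
  j=5: antecedent false → ✓
All positions satisfy it → formula holds.

Holds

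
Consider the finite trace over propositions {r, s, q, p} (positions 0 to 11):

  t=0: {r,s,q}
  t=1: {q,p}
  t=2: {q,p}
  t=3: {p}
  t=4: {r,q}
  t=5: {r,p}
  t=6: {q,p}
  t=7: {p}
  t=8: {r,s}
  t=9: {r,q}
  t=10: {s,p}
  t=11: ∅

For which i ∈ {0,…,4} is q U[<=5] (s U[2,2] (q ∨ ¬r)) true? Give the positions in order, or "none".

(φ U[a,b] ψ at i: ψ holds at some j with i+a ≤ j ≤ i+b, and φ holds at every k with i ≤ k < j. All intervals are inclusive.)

none

Evaluate at each i in [0,4]:
  i=0: ✗ (no rhs in [0,5])
  i=1: ✗ (no rhs in [1,6])
  i=2: ✗ (no rhs in [2,7])
  i=3: ✗ (no rhs in [3,8])
  i=4: ✗ (no rhs in [4,9])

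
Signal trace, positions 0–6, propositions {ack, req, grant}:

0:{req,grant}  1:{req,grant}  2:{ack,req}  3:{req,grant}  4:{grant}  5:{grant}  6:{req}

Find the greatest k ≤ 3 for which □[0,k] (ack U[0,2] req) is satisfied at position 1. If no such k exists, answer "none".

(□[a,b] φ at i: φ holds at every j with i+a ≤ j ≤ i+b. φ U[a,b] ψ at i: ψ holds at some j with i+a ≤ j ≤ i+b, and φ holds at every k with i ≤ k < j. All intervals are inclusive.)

2

(ack U[0,2] req) must hold from j=1 onward; find where it first fails.
  j=1: holds
  j=2: holds
  j=3: holds
  j=4: fails
Holds on [1,3], so largest k = 2.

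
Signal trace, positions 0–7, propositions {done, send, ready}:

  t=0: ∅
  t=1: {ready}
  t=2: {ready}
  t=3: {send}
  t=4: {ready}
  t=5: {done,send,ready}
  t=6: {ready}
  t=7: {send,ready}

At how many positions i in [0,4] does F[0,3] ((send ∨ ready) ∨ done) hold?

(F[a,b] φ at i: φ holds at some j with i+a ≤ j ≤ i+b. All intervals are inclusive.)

Evaluate at each i in [0,4]:
  i=0: ✓ (witness j=1)
  i=1: ✓ (witness j=1)
  i=2: ✓ (witness j=2)
  i=3: ✓ (witness j=3)
  i=4: ✓ (witness j=4)
Positions where it holds: {0, 1, 2, 3, 4} → 5.

5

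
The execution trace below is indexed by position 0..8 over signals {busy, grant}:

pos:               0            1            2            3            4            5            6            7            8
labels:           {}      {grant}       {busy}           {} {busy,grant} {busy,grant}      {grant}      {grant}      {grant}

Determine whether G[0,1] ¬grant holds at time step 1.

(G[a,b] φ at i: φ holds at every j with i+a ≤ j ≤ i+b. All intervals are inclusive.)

Check ¬grant at every j in [1,2]:
  j=1: false
  j=2: true
Fails at j=1 → formula fails.

No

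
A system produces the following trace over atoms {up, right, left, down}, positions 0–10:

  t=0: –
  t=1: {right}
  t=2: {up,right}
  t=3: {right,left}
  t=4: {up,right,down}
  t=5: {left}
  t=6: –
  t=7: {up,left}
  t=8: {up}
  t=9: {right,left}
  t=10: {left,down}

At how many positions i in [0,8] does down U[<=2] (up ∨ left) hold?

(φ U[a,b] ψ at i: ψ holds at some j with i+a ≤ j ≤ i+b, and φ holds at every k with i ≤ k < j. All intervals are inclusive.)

Evaluate at each i in [0,8]:
  i=0: ✗ (lhs fails at k=0 before rhs at j=2)
  i=1: ✗ (lhs fails at k=1 before rhs at j=2)
  i=2: ✓ (rhs at j=2)
  i=3: ✓ (rhs at j=3)
  i=4: ✓ (rhs at j=4)
  i=5: ✓ (rhs at j=5)
  i=6: ✗ (lhs fails at k=6 before rhs at j=7)
  i=7: ✓ (rhs at j=7)
  i=8: ✓ (rhs at j=8)
Positions where it holds: {2, 3, 4, 5, 7, 8} → 6.

6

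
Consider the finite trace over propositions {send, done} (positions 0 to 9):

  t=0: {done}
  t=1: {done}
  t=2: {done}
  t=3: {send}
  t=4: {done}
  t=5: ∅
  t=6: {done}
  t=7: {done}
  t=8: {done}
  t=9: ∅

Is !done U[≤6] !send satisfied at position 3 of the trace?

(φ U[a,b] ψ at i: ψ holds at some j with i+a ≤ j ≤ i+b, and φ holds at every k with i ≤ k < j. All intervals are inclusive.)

Yes

Need some j in [3,9] with !send, and !done at every k in [3,j-1].
  j=3: !send false.
  j=4: !send holds; !done holds at every k in [3,3] → satisfied.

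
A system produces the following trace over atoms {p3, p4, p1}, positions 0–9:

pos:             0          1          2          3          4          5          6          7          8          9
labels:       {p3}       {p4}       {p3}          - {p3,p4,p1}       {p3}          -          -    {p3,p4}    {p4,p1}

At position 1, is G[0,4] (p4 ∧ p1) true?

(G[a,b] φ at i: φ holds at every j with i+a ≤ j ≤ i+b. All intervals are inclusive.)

Does not hold

Check (p4 ∧ p1) at every j in [1,5]:
  j=1: false
  j=2: false
  j=3: false
  j=4: true
  j=5: false
Fails at j=1 → formula fails.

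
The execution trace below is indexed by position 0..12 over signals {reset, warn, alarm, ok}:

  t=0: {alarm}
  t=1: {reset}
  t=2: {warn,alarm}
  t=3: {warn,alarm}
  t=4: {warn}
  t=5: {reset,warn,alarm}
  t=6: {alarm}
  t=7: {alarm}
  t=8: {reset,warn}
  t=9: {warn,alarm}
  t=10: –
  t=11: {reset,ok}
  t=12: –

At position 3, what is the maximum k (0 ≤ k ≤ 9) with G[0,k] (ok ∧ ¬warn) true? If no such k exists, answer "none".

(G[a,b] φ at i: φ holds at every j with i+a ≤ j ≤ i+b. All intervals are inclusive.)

(ok ∧ ¬warn) must hold from j=3 onward; find where it first fails.
  j=3: fails → no k works.

none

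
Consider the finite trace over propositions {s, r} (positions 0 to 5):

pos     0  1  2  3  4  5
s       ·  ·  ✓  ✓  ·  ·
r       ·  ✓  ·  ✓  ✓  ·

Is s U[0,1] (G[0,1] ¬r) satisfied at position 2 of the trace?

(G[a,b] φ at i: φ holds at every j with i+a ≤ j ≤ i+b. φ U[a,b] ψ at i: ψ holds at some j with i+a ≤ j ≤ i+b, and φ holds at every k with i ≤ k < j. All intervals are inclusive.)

Need some j in [2,3] with G[0,1] ¬r, and s at every k in [2,j-1].
  j=2: G[0,1] ¬r — fails at 3.
  j=3: G[0,1] ¬r — fails at 3.
No j in the window works → until fails.

False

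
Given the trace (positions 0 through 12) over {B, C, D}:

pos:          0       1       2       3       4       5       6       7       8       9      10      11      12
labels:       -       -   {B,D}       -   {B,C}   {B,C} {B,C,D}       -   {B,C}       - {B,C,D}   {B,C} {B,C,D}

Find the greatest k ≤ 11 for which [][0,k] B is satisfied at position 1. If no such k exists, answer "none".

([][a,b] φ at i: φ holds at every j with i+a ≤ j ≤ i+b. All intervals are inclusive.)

B must hold from j=1 onward; find where it first fails.
  j=1: fails → no k works.

none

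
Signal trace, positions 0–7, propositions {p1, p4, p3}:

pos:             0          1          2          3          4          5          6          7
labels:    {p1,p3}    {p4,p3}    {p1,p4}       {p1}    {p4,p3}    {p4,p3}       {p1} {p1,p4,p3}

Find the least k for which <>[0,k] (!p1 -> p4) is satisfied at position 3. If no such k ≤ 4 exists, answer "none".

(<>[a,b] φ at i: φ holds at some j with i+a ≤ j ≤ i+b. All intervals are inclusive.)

Scan j = 3,4,… for (!p1 -> p4):
  j=3: holds
First hit at j=3, so smallest k = 3-3 = 0.

0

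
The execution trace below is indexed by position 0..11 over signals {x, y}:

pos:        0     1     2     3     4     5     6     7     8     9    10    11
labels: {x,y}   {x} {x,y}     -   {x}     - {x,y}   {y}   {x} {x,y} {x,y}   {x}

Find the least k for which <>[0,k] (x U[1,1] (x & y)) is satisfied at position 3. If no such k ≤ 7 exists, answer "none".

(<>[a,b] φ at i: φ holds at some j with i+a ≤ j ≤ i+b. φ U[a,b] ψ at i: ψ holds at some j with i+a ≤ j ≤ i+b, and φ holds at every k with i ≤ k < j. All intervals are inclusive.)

5

Scan j = 3,4,… for (x U[1,1] (x & y)):
  j=3: fails
  j=4: fails
  j=5: fails
  j=6: fails
  j=7: fails
  j=8: holds
First hit at j=8, so smallest k = 8-3 = 5.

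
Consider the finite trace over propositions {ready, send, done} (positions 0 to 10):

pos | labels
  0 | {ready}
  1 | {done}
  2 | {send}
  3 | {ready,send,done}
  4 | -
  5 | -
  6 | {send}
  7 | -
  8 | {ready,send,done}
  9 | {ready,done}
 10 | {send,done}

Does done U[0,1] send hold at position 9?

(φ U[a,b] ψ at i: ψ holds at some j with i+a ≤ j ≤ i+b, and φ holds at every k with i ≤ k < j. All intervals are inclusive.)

Yes

Need some j in [9,10] with send, and done at every k in [9,j-1].
  j=9: send false.
  j=10: send holds; done holds at every k in [9,9] → satisfied.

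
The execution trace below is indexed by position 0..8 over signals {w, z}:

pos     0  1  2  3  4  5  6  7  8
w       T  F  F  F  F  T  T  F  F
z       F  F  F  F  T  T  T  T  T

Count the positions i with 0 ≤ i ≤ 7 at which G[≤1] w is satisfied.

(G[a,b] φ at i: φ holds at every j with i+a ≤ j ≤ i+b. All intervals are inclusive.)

1

Evaluate at each i in [0,7]:
  i=0: ✗ (fails at j=1)
  i=1: ✗ (fails at j=1)
  i=2: ✗ (fails at j=2)
  i=3: ✗ (fails at j=3)
  i=4: ✗ (fails at j=4)
  i=5: ✓ (all of [5,6])
  i=6: ✗ (fails at j=7)
  i=7: ✗ (fails at j=7)
Positions where it holds: {5} → 1.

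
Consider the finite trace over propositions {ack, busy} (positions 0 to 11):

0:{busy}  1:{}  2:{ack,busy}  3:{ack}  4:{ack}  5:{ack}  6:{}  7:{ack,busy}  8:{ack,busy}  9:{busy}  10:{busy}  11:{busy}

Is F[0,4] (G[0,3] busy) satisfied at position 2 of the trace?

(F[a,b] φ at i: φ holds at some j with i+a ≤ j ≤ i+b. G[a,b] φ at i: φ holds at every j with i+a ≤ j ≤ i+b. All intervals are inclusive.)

No

Check G[0,3] busy at each j in [2,6]:
  j=2: fails at 3
  j=3: fails at 3
  j=4: fails at 4
  j=5: fails at 5
  j=6: fails at 6
No position in the window satisfies it → formula fails.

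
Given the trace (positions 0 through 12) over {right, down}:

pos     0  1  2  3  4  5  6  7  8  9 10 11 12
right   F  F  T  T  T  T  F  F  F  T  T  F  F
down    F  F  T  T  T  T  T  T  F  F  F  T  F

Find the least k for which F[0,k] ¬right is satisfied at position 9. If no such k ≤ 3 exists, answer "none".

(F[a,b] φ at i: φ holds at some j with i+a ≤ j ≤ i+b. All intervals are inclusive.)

Scan j = 9,10,… for ¬right:
  j=9: fails
  j=10: fails
  j=11: holds
First hit at j=11, so smallest k = 11-9 = 2.

2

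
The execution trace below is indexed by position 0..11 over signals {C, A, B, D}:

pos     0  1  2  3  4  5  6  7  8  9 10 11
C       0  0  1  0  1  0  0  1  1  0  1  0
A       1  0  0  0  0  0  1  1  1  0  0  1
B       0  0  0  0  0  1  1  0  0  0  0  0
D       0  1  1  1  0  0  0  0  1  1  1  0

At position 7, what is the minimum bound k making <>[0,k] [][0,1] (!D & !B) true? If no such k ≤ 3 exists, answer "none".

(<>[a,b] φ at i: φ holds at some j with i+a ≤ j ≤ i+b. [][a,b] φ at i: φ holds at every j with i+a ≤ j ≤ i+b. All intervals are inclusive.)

none

Scan j = 7,8,… for [][0,1] (!D & !B):
  j=7: fails
  j=8: fails
  j=9: fails
  j=10: fails
No j in [7,10] satisfies it → none.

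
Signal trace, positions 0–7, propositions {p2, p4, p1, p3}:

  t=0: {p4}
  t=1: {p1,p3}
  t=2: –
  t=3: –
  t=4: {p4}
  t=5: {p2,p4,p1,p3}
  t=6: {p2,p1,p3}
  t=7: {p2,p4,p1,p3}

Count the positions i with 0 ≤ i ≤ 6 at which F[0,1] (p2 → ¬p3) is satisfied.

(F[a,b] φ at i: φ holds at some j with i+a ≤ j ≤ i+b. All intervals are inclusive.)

Evaluate at each i in [0,6]:
  i=0: ✓ (witness j=0)
  i=1: ✓ (witness j=1)
  i=2: ✓ (witness j=2)
  i=3: ✓ (witness j=3)
  i=4: ✓ (witness j=4)
  i=5: ✗ (none in [5,6])
  i=6: ✗ (none in [6,7])
Positions where it holds: {0, 1, 2, 3, 4} → 5.

5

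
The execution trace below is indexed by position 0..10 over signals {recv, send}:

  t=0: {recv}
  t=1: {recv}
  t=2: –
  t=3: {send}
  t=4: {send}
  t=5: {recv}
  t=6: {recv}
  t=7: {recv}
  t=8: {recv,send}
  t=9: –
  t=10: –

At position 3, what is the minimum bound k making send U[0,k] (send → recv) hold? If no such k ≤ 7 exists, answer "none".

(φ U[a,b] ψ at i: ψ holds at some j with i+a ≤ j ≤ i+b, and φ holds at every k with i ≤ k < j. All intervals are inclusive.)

Need earliest j ≥ 3 with (send → recv), and send at every k in [3,j-1].
  j=3: rhs fails.
  j=4: rhs fails.
  j=5: rhs holds; lhs holds on [3,4]. k = 2.

2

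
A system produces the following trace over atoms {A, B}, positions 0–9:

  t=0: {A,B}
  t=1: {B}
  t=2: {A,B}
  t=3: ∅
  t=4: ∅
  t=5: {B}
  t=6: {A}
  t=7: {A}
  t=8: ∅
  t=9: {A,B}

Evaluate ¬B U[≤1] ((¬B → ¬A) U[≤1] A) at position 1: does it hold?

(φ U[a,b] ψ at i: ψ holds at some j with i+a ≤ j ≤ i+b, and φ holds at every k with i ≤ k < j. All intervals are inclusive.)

Yes

Need some j in [1,2] with ((¬B → ¬A) U[≤1] A), and ¬B at every k in [1,j-1].
  j=1: ((¬B → ¬A) U[≤1] A) holds; no prefix to check → satisfied.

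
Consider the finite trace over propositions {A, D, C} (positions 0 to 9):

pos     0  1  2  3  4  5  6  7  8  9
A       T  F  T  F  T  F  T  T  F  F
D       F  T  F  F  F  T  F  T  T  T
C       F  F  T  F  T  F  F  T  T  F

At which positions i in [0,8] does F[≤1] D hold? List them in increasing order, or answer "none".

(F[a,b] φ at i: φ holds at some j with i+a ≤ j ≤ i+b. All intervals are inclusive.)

0, 1, 4, 5, 6, 7, 8

Evaluate at each i in [0,8]:
  i=0: ✓ (witness j=1)
  i=1: ✓ (witness j=1)
  i=2: ✗ (none in [2,3])
  i=3: ✗ (none in [3,4])
  i=4: ✓ (witness j=5)
  i=5: ✓ (witness j=5)
  i=6: ✓ (witness j=7)
  i=7: ✓ (witness j=7)
  i=8: ✓ (witness j=8)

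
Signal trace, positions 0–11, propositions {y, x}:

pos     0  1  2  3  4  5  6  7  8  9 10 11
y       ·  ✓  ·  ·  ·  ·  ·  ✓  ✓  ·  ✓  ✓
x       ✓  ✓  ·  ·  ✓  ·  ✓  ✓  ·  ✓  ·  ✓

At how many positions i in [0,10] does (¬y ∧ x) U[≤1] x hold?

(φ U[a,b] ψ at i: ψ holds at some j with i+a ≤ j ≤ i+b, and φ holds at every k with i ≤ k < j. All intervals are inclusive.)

Evaluate at each i in [0,10]:
  i=0: ✓ (rhs at j=0)
  i=1: ✓ (rhs at j=1)
  i=2: ✗ (no rhs in [2,3])
  i=3: ✗ (lhs fails at k=3 before rhs at j=4)
  i=4: ✓ (rhs at j=4)
  i=5: ✗ (lhs fails at k=5 before rhs at j=6)
  i=6: ✓ (rhs at j=6)
  i=7: ✓ (rhs at j=7)
  i=8: ✗ (lhs fails at k=8 before rhs at j=9)
  i=9: ✓ (rhs at j=9)
  i=10: ✗ (lhs fails at k=10 before rhs at j=11)
Positions where it holds: {0, 1, 4, 6, 7, 9} → 6.

6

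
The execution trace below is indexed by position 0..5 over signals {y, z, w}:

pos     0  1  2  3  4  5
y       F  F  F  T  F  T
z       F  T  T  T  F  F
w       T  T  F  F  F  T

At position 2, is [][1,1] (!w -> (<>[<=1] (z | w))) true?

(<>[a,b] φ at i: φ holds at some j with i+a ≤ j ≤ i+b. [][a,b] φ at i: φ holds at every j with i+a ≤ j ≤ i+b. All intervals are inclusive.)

Holds

Check (!w -> (<>[<=1] (z | w))) at every j in [3,3]:
  j=3: antecedent true; consequent holds (witness at 3) → ✓
All positions satisfy it → formula holds.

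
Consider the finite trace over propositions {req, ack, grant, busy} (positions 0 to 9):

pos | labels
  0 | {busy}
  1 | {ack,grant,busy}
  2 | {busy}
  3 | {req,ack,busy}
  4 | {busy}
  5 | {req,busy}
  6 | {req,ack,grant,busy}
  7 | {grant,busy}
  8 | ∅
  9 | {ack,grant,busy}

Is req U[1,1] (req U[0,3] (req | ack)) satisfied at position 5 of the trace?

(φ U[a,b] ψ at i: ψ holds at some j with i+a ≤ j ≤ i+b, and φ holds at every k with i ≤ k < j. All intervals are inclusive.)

Yes

Need some j in [6,6] with (req U[0,3] (req | ack)), and req at every k in [5,j-1].
  j=6: (req U[0,3] (req | ack)) holds; req holds at every k in [5,5] → satisfied.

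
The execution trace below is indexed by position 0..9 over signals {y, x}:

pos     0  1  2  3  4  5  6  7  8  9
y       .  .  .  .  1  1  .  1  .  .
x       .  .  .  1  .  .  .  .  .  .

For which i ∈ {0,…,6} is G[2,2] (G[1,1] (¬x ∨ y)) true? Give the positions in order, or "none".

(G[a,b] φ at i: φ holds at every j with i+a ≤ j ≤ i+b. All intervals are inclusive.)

Evaluate at each i in [0,6]:
  i=0: ✗ (fails at j=2)
  i=1: ✓ (all of [3,3])
  i=2: ✓ (all of [4,4])
  i=3: ✓ (all of [5,5])
  i=4: ✓ (all of [6,6])
  i=5: ✓ (all of [7,7])
  i=6: ✓ (all of [8,8])

1, 2, 3, 4, 5, 6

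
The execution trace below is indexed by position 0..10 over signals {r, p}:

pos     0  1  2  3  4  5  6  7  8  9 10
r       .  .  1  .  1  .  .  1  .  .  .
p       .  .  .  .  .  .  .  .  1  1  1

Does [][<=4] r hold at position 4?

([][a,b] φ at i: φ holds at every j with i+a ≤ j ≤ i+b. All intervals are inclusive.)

Check r at every j in [4,8]:
  j=4: true
  j=5: false
  j=6: false
  j=7: true
  j=8: false
Fails at j=5 → formula fails.

Does not hold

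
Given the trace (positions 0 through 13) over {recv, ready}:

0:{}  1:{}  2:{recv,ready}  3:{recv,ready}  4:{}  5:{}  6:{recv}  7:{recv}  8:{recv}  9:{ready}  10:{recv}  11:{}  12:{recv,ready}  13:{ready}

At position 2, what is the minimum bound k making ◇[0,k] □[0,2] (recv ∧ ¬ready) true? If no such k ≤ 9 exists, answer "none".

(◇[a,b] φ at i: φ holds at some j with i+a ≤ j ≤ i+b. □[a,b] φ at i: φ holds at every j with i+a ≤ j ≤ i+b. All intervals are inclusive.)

Scan j = 2,3,… for □[0,2] (recv ∧ ¬ready):
  j=2: fails
  j=3: fails
  j=4: fails
  j=5: fails
  j=6: holds
First hit at j=6, so smallest k = 6-2 = 4.

4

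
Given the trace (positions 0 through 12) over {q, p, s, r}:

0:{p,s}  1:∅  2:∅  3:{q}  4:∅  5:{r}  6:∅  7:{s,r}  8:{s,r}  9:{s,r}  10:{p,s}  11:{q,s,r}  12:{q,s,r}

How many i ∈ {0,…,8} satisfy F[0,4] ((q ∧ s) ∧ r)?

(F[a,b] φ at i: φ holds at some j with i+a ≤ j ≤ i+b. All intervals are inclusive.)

Evaluate at each i in [0,8]:
  i=0: ✗ (none in [0,4])
  i=1: ✗ (none in [1,5])
  i=2: ✗ (none in [2,6])
  i=3: ✗ (none in [3,7])
  i=4: ✗ (none in [4,8])
  i=5: ✗ (none in [5,9])
  i=6: ✗ (none in [6,10])
  i=7: ✓ (witness j=11)
  i=8: ✓ (witness j=11)
Positions where it holds: {7, 8} → 2.

2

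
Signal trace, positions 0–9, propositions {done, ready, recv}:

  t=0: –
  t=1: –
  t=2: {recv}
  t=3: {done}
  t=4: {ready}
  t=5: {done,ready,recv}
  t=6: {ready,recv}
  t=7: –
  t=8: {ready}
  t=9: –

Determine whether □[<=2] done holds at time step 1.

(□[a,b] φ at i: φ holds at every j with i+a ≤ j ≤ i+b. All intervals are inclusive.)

No

Check done at every j in [1,3]:
  j=1: false
  j=2: false
  j=3: true
Fails at j=1 → formula fails.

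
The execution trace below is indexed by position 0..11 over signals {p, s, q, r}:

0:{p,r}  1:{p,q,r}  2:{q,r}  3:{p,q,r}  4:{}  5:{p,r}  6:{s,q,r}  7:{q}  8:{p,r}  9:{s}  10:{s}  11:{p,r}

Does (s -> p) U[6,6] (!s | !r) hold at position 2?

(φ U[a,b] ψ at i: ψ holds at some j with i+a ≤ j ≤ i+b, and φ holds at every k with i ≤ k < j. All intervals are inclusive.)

Need some j in [8,8] with (!s | !r), and (s -> p) at every k in [2,j-1].
  j=8: (!s | !r) holds, but (s -> p) fails at k=6 → not this j.
No j in the window works → until fails.

No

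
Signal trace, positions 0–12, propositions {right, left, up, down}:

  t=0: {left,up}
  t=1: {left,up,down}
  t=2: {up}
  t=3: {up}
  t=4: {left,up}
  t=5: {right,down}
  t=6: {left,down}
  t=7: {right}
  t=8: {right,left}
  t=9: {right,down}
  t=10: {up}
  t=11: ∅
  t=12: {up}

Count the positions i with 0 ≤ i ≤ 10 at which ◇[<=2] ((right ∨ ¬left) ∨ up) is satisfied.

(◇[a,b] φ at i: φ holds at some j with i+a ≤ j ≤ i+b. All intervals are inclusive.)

Evaluate at each i in [0,10]:
  i=0: ✓ (witness j=0)
  i=1: ✓ (witness j=1)
  i=2: ✓ (witness j=2)
  i=3: ✓ (witness j=3)
  i=4: ✓ (witness j=4)
  i=5: ✓ (witness j=5)
  i=6: ✓ (witness j=7)
  i=7: ✓ (witness j=7)
  i=8: ✓ (witness j=8)
  i=9: ✓ (witness j=9)
  i=10: ✓ (witness j=10)
Positions where it holds: {0, 1, 2, 3, 4, 5, 6, 7, 8, 9, 10} → 11.

11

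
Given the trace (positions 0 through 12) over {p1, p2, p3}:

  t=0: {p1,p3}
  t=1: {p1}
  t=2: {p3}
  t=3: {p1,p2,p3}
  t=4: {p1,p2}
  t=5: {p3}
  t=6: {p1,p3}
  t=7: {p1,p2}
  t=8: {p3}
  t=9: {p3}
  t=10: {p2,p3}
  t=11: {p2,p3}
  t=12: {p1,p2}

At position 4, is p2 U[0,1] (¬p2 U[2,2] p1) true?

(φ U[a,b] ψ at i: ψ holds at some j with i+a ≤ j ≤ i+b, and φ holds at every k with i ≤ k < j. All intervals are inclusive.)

True

Need some j in [4,5] with (¬p2 U[2,2] p1), and p2 at every k in [4,j-1].
  j=4: (¬p2 U[2,2] p1) — fails.
  j=5: (¬p2 U[2,2] p1) holds; p2 holds at every k in [4,4] → satisfied.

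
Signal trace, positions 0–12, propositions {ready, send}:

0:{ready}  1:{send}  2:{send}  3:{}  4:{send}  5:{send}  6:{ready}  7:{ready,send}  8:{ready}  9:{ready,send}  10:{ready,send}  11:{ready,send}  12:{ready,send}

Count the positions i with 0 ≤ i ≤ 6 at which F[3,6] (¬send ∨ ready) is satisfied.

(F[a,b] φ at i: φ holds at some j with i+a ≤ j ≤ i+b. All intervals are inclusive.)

7

Evaluate at each i in [0,6]:
  i=0: ✓ (witness j=3)
  i=1: ✓ (witness j=6)
  i=2: ✓ (witness j=6)
  i=3: ✓ (witness j=6)
  i=4: ✓ (witness j=7)
  i=5: ✓ (witness j=8)
  i=6: ✓ (witness j=9)
Positions where it holds: {0, 1, 2, 3, 4, 5, 6} → 7.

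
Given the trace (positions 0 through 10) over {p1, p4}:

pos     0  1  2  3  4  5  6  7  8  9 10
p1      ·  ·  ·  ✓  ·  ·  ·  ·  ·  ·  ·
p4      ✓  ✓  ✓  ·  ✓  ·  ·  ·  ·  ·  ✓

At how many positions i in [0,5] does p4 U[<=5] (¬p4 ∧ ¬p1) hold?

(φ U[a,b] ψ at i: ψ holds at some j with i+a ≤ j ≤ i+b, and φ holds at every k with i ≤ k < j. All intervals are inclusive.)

Evaluate at each i in [0,5]:
  i=0: ✗ (lhs fails at k=3 before rhs at j=5)
  i=1: ✗ (lhs fails at k=3 before rhs at j=5)
  i=2: ✗ (lhs fails at k=3 before rhs at j=5)
  i=3: ✗ (lhs fails at k=3 before rhs at j=5)
  i=4: ✓ (rhs at j=5; lhs holds on [4,4])
  i=5: ✓ (rhs at j=5)
Positions where it holds: {4, 5} → 2.

2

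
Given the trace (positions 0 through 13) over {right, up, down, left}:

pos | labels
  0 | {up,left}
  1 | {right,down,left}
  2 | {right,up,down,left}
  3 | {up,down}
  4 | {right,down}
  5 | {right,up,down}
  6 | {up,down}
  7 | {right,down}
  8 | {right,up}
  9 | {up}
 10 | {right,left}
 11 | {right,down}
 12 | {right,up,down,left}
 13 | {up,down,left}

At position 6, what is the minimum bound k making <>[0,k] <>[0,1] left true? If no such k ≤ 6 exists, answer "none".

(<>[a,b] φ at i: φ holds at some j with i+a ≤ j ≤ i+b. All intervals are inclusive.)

Scan j = 6,7,… for <>[0,1] left:
  j=6: fails
  j=7: fails
  j=8: fails
  j=9: holds
First hit at j=9, so smallest k = 9-6 = 3.

3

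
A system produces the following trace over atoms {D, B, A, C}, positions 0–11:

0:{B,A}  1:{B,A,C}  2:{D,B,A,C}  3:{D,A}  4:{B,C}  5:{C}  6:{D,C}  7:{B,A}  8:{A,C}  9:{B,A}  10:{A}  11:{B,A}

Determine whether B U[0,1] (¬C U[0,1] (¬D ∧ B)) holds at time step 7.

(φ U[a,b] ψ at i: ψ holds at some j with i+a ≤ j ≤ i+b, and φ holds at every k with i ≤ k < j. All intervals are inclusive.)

Need some j in [7,8] with (¬C U[0,1] (¬D ∧ B)), and B at every k in [7,j-1].
  j=7: (¬C U[0,1] (¬D ∧ B)) holds; no prefix to check → satisfied.

Holds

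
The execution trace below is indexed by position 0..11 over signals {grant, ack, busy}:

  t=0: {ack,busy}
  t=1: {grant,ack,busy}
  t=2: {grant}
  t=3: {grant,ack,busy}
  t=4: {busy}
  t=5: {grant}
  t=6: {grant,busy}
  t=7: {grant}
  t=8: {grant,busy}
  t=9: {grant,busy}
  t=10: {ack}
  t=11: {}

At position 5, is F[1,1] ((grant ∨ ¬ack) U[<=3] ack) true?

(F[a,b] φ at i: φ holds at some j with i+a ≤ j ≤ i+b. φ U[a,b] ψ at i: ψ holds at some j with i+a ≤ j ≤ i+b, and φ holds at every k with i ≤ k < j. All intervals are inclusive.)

No

Check ((grant ∨ ¬ack) U[<=3] ack) at each j in [6,6]:
  j=6: fails
No position in the window satisfies it → formula fails.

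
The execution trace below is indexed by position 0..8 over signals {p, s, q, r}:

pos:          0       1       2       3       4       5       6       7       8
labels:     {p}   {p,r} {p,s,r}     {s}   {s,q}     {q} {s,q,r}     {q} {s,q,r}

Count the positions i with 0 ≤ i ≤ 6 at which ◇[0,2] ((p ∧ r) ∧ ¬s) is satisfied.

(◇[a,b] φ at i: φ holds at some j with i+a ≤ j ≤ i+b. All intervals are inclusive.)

2

Evaluate at each i in [0,6]:
  i=0: ✓ (witness j=1)
  i=1: ✓ (witness j=1)
  i=2: ✗ (none in [2,4])
  i=3: ✗ (none in [3,5])
  i=4: ✗ (none in [4,6])
  i=5: ✗ (none in [5,7])
  i=6: ✗ (none in [6,8])
Positions where it holds: {0, 1} → 2.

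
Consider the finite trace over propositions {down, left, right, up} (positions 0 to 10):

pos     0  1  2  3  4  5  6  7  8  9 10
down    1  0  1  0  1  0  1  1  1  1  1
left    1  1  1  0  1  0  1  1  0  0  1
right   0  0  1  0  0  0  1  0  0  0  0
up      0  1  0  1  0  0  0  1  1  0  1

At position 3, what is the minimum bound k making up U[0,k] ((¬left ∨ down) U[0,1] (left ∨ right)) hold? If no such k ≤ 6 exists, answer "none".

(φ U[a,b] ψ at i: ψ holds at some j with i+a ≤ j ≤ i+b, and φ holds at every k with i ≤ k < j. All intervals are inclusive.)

0

Need earliest j ≥ 3 with ((¬left ∨ down) U[0,1] (left ∨ right)), and up at every k in [3,j-1].
  j=3: rhs holds (empty prefix). k = 0.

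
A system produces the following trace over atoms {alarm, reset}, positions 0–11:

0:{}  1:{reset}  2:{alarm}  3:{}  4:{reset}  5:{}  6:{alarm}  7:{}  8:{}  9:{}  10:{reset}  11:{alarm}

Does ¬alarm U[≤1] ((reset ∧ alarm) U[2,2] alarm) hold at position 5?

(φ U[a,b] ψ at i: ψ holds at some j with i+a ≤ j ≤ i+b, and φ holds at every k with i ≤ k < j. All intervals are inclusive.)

False

Need some j in [5,6] with ((reset ∧ alarm) U[2,2] alarm), and ¬alarm at every k in [5,j-1].
  j=5: ((reset ∧ alarm) U[2,2] alarm) — fails.
  j=6: ((reset ∧ alarm) U[2,2] alarm) — fails.
No j in the window works → until fails.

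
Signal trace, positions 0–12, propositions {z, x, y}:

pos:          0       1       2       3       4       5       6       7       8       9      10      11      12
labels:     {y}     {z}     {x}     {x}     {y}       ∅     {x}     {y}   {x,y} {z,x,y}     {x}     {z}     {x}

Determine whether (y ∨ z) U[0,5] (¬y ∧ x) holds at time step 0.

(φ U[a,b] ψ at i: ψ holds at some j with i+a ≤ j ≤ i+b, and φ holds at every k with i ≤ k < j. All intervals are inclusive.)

Need some j in [0,5] with (¬y ∧ x), and (y ∨ z) at every k in [0,j-1].
  j=0: (¬y ∧ x) false.
  j=1: (¬y ∧ x) false.
  j=2: (¬y ∧ x) holds; (y ∨ z) holds at every k in [0,1] → satisfied.

True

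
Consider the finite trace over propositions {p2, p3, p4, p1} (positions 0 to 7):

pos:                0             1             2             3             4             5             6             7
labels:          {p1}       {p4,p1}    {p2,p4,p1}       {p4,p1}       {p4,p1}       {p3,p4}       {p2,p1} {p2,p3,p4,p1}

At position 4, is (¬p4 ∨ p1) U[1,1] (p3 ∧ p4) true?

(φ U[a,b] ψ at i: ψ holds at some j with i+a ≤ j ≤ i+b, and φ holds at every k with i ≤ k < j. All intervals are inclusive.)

Holds

Need some j in [5,5] with (p3 ∧ p4), and (¬p4 ∨ p1) at every k in [4,j-1].
  j=5: (p3 ∧ p4) holds; (¬p4 ∨ p1) holds at every k in [4,4] → satisfied.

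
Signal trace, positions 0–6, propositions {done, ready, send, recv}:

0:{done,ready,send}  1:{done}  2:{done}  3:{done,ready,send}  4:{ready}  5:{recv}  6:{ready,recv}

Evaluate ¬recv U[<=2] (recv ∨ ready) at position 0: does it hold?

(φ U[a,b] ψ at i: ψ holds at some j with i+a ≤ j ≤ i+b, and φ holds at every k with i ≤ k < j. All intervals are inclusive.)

Need some j in [0,2] with (recv ∨ ready), and ¬recv at every k in [0,j-1].
  j=0: (recv ∨ ready) holds; no prefix to check → satisfied.

Holds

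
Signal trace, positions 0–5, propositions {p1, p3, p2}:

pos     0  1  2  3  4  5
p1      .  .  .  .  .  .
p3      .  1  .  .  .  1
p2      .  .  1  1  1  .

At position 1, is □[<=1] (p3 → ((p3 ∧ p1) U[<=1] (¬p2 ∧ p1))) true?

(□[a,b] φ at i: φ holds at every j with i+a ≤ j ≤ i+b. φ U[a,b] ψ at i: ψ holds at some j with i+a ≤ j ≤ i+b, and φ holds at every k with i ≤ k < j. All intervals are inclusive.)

Check (p3 → ((p3 ∧ p1) U[<=1] (¬p2 ∧ p1))) at every j in [1,2]:
  j=1: antecedent true; consequent fails → ✗
  j=2: antecedent false → ✓
Fails at j=1 → formula fails.

Does not hold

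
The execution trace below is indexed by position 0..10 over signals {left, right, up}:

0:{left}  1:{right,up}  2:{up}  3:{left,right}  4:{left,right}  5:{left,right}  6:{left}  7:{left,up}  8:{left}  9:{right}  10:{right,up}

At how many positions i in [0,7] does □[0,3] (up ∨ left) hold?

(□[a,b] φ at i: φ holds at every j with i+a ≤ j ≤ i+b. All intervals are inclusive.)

Evaluate at each i in [0,7]:
  i=0: ✓ (all of [0,3])
  i=1: ✓ (all of [1,4])
  i=2: ✓ (all of [2,5])
  i=3: ✓ (all of [3,6])
  i=4: ✓ (all of [4,7])
  i=5: ✓ (all of [5,8])
  i=6: ✗ (fails at j=9)
  i=7: ✗ (fails at j=9)
Positions where it holds: {0, 1, 2, 3, 4, 5} → 6.

6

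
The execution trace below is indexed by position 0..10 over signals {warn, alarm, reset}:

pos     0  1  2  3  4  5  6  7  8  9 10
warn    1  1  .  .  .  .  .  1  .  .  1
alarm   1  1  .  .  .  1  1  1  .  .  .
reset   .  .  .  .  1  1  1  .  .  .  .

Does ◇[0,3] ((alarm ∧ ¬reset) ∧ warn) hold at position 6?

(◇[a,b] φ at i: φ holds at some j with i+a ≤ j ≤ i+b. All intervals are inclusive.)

Yes

Check ((alarm ∧ ¬reset) ∧ warn) at each j in [6,9]:
  j=6: false
  j=7: true
  j=8: false
  j=9: false
Found at j=7 → formula holds.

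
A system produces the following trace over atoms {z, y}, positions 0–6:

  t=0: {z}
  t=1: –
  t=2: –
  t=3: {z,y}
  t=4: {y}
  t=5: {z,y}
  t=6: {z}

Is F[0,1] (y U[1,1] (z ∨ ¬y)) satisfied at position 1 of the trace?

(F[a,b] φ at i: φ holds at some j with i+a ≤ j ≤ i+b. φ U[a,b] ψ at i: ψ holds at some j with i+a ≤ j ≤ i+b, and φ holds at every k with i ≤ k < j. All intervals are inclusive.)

Does not hold

Check (y U[1,1] (z ∨ ¬y)) at each j in [1,2]:
  j=1: fails
  j=2: fails
No position in the window satisfies it → formula fails.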